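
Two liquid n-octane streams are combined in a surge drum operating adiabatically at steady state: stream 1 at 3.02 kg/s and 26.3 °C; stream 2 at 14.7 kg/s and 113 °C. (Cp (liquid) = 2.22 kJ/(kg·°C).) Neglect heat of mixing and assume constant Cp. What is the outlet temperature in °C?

Adiabatic, steady state ⇒ Σ ṁᵢCp,ᵢ(T_out − Tᵢ) = 0
T_out = Σ ṁᵢCp,ᵢTᵢ / Σ ṁᵢCp,ᵢ
      = 3864 / 39.338 = 98.224 °C

T_out = 98.2 °C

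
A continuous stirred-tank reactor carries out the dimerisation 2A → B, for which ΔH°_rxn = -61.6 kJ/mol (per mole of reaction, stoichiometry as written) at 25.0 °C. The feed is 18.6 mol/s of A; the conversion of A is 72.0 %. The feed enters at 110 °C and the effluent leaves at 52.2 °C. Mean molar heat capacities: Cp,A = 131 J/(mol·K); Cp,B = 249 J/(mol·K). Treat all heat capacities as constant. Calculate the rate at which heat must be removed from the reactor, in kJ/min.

Q_out = 33300 kJ/min

Extent of reaction ξ = 0.720 × 18.6 / 2 = 6.696 mol/s
Reaction term: ξ·ΔH°_rxn = 6.696 × -61.6 = -412.47 kJ/s
Sensible, feed 110→25 °C: -207.11 kJ/s
Outlet flows (mol/s): A 5.208, B 6.696
Sensible, products 25→52.2 °C: 63.908 kJ/s
Q = ΔH = -555.68 kJ/s = -555.68 kW
Heat removed = 33341 kJ/min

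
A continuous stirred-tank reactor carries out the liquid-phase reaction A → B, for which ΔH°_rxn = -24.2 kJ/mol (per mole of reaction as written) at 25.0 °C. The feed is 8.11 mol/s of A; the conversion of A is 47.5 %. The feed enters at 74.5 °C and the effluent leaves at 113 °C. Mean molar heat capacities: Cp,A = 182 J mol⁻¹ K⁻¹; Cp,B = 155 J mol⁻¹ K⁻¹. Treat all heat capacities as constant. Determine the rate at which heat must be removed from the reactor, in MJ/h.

Q_out = 164 MJ/h

Extent of reaction ξ = 0.475 × 8.11 = 3.8522 mol/s
Reaction term: ξ·ΔH°_rxn = 3.8522 × -24.2 = -93.224 kJ/s
Sensible, feed 74.5→25 °C: -73.063 kJ/s
Outlet flows (mol/s): A 4.2577, B 3.8522
Sensible, products 25→113 °C: 120.74 kJ/s
Q = ΔH = -45.551 kJ/s = -45.551 kW
Heat removed = 163.98 MJ/h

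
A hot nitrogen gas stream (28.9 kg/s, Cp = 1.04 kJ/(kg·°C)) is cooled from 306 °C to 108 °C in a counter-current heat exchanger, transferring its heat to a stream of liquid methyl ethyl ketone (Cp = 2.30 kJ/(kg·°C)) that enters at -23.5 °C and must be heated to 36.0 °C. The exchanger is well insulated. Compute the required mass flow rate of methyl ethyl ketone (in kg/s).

ṁ_c = 43.5 kg/s

Heat released by hot stream: Q = 28.9 × 1.04 × (306 − 108) = 5951.1 kJ/s
Energy balance on cold side (adiabatic exchanger): Q = ṁ_c·Cp_c·(T_c,out − T_c,in)
ṁ_c = 5951.1 / [2.30 × (36.0 − -23.5)] = 43.486 kg/s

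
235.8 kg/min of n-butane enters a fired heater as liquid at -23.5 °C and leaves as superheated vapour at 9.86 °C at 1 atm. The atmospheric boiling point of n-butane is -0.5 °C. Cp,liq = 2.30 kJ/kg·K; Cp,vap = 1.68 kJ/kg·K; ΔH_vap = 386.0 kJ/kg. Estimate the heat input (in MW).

Q = 1.79 MW

liquid -23.5→-0.5 °C: 52.9 kJ/kg
vaporisation at -0.5 °C: 386 kJ/kg
vapour -0.5→9.86 °C: 17.405 kJ/kg
Δh = 52.9 + 386 + 17.405 = 456.3 kJ/kg
Q = ṁ·Δh = 235.8 kg/min × 456.3 kJ/kg = 107600 kJ/min
|Q| = 1793.3 kW = 1.7933 MW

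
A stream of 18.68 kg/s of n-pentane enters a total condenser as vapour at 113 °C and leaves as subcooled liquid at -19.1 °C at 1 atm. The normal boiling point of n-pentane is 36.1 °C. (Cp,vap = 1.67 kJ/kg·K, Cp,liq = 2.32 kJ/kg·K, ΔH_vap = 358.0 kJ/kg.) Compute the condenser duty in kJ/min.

Q_c = 689000 kJ/min

vapour 113→36.1 °C: -128.42 kJ/kg
condensation at 36.1 °C: -358 kJ/kg
liquid 36.1→-19.1 °C: -128.06 kJ/kg
Δh = -128.42 + -358 + -128.06 = -614.49 kJ/kg
Q = ṁ·Δh = 18.68 kg/s × -614.49 kJ/kg = -11479 kJ/s
|Q| = 11479 kW = 688720 kJ/min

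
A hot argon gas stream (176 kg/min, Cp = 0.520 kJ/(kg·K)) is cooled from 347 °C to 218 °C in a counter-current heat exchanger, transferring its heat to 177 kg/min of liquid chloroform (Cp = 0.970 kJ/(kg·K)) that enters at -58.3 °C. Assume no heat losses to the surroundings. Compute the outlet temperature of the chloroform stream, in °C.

T_c,out = 10.5 °C

Heat released by hot stream: Q = 176 × 0.520 × (347 − 218) = 11806 kJ/min
Energy balance on cold side (adiabatic exchanger): Q = ṁ_c·Cp_c·(T_c,out − T_c,in)
T_c,out = -58.3 + 11806/(177 × 0.970) = 10.464 °C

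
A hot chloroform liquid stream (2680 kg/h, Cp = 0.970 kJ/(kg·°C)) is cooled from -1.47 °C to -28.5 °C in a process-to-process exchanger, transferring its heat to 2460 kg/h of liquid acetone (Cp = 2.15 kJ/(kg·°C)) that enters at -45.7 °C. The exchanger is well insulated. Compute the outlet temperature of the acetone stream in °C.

Heat released by hot stream: Q = 2680 × 0.970 × (-1.47 − -28.5) = 70267 kJ/h
Energy balance on cold side (adiabatic exchanger): Q = ṁ_c·Cp_c·(T_c,out − T_c,in)
T_c,out = -45.7 + 70267/(2460 × 2.15) = -32.414 °C

T_c,out = -32.4 °C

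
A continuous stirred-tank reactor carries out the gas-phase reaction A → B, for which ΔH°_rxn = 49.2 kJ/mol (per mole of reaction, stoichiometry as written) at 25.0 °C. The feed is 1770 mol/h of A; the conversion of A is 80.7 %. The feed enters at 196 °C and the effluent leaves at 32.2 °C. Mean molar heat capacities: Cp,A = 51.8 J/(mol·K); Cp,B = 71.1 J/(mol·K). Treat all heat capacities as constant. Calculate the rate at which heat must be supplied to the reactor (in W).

Q_in = 15400 W

Extent of reaction ξ = 0.807 × 1770 = 1428.4 mol/h
Reaction term: ξ·ΔH°_rxn = 1428.4 × 49.2 = 70277 kJ/h
Sensible, feed 196→25 °C: -15678 kJ/h
Outlet flows (mol/h): A 341.61, B 1428.4
Sensible, products 25→32.2 °C: 858.63 kJ/h
Q = ΔH = 55457 kJ/h = 15.405 kW
Heat supplied = 15405 W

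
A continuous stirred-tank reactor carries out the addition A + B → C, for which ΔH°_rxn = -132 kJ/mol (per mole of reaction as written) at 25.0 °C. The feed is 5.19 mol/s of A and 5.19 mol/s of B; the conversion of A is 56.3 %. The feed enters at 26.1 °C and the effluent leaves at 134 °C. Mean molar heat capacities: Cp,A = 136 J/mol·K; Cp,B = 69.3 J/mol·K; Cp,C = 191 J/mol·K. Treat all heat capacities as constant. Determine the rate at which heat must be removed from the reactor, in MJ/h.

Extent of reaction ξ = 0.563 × 5.19 = 2.922 mol/s
Reaction term: ξ·ΔH°_rxn = 2.922 × -132 = -385.7 kJ/s
Sensible, feed 26.1→25 °C: -1.1721 kJ/s
Outlet flows (mol/s): A 2.268, B 2.268, C 2.922
Sensible, products 25→134 °C: 111.59 kJ/s
Q = ΔH = -275.29 kJ/s = -275.29 kW
Heat removed = 991.03 MJ/h

Q_out = 991 MJ/h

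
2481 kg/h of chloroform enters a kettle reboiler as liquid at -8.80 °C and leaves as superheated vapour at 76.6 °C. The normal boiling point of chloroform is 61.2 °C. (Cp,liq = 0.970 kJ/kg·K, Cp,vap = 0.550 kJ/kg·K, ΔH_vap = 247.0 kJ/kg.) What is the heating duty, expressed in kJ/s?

Q = 223 kJ/s

liquid -8.80→61.2 °C: 67.9 kJ/kg
vaporisation at 61.2 °C: 247 kJ/kg
vapour 61.2→76.6 °C: 8.47 kJ/kg
Δh = 67.9 + 247 + 8.47 = 323.37 kJ/kg
Q = ṁ·Δh = 2481 kg/h × 323.37 kJ/kg = 802280 kJ/h
|Q| = 222.86 kW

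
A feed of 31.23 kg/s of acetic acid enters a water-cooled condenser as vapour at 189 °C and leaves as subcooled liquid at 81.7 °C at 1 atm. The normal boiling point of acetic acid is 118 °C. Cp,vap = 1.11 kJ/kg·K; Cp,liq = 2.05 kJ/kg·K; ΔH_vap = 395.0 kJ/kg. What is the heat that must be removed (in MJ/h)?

vapour 189→118 °C: -78.81 kJ/kg
condensation at 118 °C: -395 kJ/kg
liquid 118→81.7 °C: -74.415 kJ/kg
Δh = -78.81 + -395 + -74.415 = -548.23 kJ/kg
Q = ṁ·Δh = 31.23 kg/s × -548.23 kJ/kg = -17121 kJ/s
|Q| = 17121 kW = 61636 MJ/h

Q_c = 61600 MJ/h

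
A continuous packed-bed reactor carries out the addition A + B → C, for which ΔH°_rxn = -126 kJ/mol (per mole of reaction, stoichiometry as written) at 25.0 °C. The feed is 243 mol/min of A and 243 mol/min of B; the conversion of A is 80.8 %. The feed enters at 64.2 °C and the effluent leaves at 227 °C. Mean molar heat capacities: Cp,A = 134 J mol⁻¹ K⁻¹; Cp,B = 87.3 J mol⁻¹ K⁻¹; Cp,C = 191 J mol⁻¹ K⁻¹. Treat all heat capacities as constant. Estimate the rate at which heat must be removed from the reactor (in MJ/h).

Extent of reaction ξ = 0.808 × 243 = 196.34 mol/min
Reaction term: ξ·ΔH°_rxn = 196.34 × -126 = -24739 kJ/min
Sensible, feed 64.2→25 °C: -2108 kJ/min
Outlet flows (mol/min): A 46.656, B 46.656, C 196.34
Sensible, products 25→227 °C: 9661 kJ/min
Q = ΔH = -17186 kJ/min = -286.44 kW
Heat removed = 1031.2 MJ/h

Q_out = 1030 MJ/h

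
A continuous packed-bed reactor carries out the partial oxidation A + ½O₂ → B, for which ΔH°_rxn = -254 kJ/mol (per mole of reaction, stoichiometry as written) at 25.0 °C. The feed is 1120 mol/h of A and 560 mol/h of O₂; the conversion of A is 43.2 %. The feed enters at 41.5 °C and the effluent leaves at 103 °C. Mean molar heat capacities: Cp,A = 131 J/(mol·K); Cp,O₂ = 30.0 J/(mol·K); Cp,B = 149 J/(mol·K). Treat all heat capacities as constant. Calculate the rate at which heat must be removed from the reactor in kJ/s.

Extent of reaction ξ = 0.432 × 1120 = 483.84 mol/h
Reaction term: ξ·ΔH°_rxn = 483.84 × -254 = -122900 kJ/h
Sensible, feed 41.5→25 °C: -2698.1 kJ/h
Outlet flows (mol/h): A 636.16, O₂ 318.08, B 483.84
Sensible, products 25→103 °C: 12868 kJ/h
Q = ΔH = -112730 kJ/h = -31.313 kW
Heat removed = 31.313 kJ/s

Q_out = 31.3 kJ/s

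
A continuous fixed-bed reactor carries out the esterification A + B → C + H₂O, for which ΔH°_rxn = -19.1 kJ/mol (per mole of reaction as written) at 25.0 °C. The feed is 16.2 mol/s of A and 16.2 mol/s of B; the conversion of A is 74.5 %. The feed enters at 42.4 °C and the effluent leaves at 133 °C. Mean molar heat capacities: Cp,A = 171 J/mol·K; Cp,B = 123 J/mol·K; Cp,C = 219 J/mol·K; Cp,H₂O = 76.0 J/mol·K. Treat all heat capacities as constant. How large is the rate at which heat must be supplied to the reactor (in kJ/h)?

Q_in = 728000 kJ/h

Extent of reaction ξ = 0.745 × 16.2 = 12.069 mol/s
Reaction term: ξ·ΔH°_rxn = 12.069 × -19.1 = -230.52 kJ/s
Sensible, feed 42.4→25 °C: -82.873 kJ/s
Outlet flows (mol/s): A 4.131, B 4.131, C 12.069, H₂O 12.069
Sensible, products 25→133 °C: 515.69 kJ/s
Q = ΔH = 202.3 kJ/s = 202.3 kW
Heat supplied = 728260 kJ/h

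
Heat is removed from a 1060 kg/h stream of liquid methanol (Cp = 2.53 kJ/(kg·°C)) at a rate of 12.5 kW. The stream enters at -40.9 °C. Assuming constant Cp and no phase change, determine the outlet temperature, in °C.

Q = 12.5 kW = 45000 kJ/h
ΔT = Q/(ṁ·Cp) = 45000/(1060×2.53) = 16.78 K
T_out = -40.9 − 16.78 = -57.68 °C

T_out = -57.7 °C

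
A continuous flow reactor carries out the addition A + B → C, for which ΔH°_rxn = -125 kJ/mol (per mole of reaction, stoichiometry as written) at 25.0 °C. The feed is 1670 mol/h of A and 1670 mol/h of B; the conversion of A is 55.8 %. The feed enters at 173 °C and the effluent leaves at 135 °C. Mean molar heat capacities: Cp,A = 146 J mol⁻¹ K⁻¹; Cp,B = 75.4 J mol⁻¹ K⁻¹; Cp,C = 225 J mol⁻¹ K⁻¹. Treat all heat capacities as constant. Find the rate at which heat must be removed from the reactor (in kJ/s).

Extent of reaction ξ = 0.558 × 1670 = 931.86 mol/h
Reaction term: ξ·ΔH°_rxn = 931.86 × -125 = -116480 kJ/h
Sensible, feed 173→25 °C: -54721 kJ/h
Outlet flows (mol/h): A 738.14, B 738.14, C 931.86
Sensible, products 25→135 °C: 41040 kJ/h
Q = ΔH = -130160 kJ/h = -36.157 kW
Heat removed = 36.157 kJ/s

Q_out = 36.2 kJ/s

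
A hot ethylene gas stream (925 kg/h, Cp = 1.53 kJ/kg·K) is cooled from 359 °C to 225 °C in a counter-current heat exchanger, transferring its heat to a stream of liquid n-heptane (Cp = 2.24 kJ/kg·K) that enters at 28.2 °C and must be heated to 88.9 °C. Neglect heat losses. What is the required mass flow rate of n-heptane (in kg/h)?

Heat released by hot stream: Q = 925 × 1.53 × (359 − 225) = 189640 kJ/h
Energy balance on cold side (adiabatic exchanger): Q = ṁ_c·Cp_c·(T_c,out − T_c,in)
ṁ_c = 189640 / [2.24 × (88.9 − 28.2)] = 1394.8 kg/h

ṁ_c = 1390 kg/h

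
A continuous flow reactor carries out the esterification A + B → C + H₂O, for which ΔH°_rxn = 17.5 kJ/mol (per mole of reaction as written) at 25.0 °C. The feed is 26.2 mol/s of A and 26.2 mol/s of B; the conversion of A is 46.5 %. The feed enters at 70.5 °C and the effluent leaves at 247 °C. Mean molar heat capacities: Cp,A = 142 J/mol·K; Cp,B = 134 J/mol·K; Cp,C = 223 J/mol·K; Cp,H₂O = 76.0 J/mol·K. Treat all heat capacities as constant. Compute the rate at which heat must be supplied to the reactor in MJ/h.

Q_in = 5590 MJ/h

Extent of reaction ξ = 0.465 × 26.2 = 12.183 mol/s
Reaction term: ξ·ΔH°_rxn = 12.183 × 17.5 = 213.2 kJ/s
Sensible, feed 70.5→25 °C: -329.02 kJ/s
Outlet flows (mol/s): A 14.017, B 14.017, C 12.183, H₂O 12.183
Sensible, products 25→247 °C: 1667.5 kJ/s
Q = ΔH = 1551.7 kJ/s = 1551.7 kW
Heat supplied = 5586.2 MJ/h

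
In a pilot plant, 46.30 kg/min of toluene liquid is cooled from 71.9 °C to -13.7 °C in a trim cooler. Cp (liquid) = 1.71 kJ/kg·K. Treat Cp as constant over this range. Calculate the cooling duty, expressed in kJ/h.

Q_c = 407000 kJ/h

Q = ṁ·Cp·ΔT = 46.30 × 1.71 × (-13.7 − 71.9) = -6777.2 kJ/min
Converting: 6777.2 / 60 s = 112.95 kW
Cooling duty = 406630 kJ/h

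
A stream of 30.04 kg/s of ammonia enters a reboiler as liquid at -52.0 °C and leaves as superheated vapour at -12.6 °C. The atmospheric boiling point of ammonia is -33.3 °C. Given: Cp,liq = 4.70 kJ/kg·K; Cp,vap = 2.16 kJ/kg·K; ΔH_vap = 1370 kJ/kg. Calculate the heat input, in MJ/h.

Q = 162000 MJ/h

liquid -52.0→-33.3 °C: 87.89 kJ/kg
vaporisation at -33.3 °C: 1370 kJ/kg
vapour -33.3→-12.6 °C: 44.712 kJ/kg
Δh = 87.89 + 1370 + 44.712 = 1502.6 kJ/kg
Q = ṁ·Δh = 30.04 kg/s × 1502.6 kJ/kg = 45138 kJ/s
|Q| = 45138 kW = 162500 MJ/h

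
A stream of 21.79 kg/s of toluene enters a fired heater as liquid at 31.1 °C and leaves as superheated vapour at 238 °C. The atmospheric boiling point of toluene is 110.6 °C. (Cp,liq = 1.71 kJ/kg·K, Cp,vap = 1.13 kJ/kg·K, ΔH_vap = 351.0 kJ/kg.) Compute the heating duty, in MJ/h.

Q = 49500 MJ/h

liquid 31.1→110.6 °C: 135.94 kJ/kg
vaporisation at 110.6 °C: 351 kJ/kg
vapour 110.6→238 °C: 143.96 kJ/kg
Δh = 135.94 + 351 + 143.96 = 630.91 kJ/kg
Q = ṁ·Δh = 21.79 kg/s × 630.91 kJ/kg = 13747 kJ/s
|Q| = 13747 kW = 49491 MJ/h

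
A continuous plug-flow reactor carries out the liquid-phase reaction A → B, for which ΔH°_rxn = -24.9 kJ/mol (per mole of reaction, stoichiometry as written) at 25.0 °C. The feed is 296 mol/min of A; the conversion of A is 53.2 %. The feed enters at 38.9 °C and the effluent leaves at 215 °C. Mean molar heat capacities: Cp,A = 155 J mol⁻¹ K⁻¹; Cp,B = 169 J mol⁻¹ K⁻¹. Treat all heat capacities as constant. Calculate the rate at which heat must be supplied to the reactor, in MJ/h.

Q_in = 275 MJ/h

Extent of reaction ξ = 0.532 × 296 = 157.47 mol/min
Reaction term: ξ·ΔH°_rxn = 157.47 × -24.9 = -3921.1 kJ/min
Sensible, feed 38.9→25 °C: -637.73 kJ/min
Outlet flows (mol/min): A 138.53, B 157.47
Sensible, products 25→215 °C: 9136.1 kJ/min
Q = ΔH = 4577.3 kJ/min = 76.288 kW
Heat supplied = 274.64 MJ/h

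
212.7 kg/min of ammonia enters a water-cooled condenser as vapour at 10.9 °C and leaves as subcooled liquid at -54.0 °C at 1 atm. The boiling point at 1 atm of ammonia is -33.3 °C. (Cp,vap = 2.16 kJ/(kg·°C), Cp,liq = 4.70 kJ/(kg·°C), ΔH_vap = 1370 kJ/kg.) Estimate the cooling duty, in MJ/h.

Q_c = 19900 MJ/h

vapour 10.9→-33.3 °C: -95.472 kJ/kg
condensation at -33.3 °C: -1370 kJ/kg
liquid -33.3→-54.0 °C: -97.29 kJ/kg
Δh = -95.472 + -1370 + -97.29 = -1562.8 kJ/kg
Q = ṁ·Δh = 212.7 kg/min × -1562.8 kJ/kg = -332400 kJ/min
|Q| = 5540 kW = 19944 MJ/h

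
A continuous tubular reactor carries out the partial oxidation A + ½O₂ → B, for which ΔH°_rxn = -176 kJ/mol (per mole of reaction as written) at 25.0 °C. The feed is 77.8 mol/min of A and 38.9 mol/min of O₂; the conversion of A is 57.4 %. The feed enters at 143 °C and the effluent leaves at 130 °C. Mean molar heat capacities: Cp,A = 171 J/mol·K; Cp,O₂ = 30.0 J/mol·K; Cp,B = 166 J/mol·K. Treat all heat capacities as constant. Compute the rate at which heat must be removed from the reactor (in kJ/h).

Extent of reaction ξ = 0.574 × 77.8 = 44.657 mol/min
Reaction term: ξ·ΔH°_rxn = 44.657 × -176 = -7859.7 kJ/min
Sensible, feed 143→25 °C: -1707.6 kJ/min
Outlet flows (mol/min): A 33.143, O₂ 16.571, B 44.657
Sensible, products 25→130 °C: 1425.7 kJ/min
Q = ΔH = -8141.6 kJ/min = -135.69 kW
Heat removed = 488490 kJ/h

Q_out = 488000 kJ/h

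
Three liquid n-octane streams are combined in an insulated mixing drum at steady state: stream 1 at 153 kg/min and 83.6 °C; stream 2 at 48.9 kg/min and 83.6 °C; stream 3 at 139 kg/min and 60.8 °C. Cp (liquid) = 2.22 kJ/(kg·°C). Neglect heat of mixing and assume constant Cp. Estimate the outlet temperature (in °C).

T_out = 74.3 °C

No heat crosses the boundary, so H_out = H_in.
T_out = Σ ṁᵢCp,ᵢTᵢ / Σ ṁᵢCp,ᵢ
      = 56233 / 756.8 = 74.303 °C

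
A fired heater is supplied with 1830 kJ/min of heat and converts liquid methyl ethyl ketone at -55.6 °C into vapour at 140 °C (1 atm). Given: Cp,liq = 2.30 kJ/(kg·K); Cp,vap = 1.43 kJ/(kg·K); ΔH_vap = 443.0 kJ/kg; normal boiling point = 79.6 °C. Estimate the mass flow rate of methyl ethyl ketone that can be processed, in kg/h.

ṁ = 131 kg/h

Δh = 2.30×(79.6−-55.6) + 443.0 + 1.43×(140−79.6) = 840.33 kJ/kg
Q = 1830 kJ/min = 30.5 kJ/s = 109800 kJ/h
ṁ = Q/Δh = 109800 / 840.33 = 130.66 kg/h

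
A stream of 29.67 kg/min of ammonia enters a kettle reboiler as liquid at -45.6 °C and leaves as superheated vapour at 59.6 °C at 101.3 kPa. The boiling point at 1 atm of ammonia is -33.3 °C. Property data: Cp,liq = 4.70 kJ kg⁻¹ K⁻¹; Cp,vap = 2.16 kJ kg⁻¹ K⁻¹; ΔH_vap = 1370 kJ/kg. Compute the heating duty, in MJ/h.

liquid -45.6→-33.3 °C: 57.81 kJ/kg
vaporisation at -33.3 °C: 1370 kJ/kg
vapour -33.3→59.6 °C: 200.66 kJ/kg
Δh = 57.81 + 1370 + 200.66 = 1628.5 kJ/kg
Q = ṁ·Δh = 29.67 kg/min × 1628.5 kJ/kg = 48317 kJ/min
|Q| = 805.28 kW = 2899 MJ/h

Q = 2900 MJ/h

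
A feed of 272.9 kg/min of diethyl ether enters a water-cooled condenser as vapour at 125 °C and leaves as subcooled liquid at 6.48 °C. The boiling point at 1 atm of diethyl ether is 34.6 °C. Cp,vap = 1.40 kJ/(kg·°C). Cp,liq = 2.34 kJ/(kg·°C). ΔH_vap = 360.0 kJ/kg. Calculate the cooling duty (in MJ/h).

vapour 125→34.6 °C: -126.56 kJ/kg
condensation at 34.6 °C: -360 kJ/kg
liquid 34.6→6.48 °C: -65.801 kJ/kg
Δh = -126.56 + -360 + -65.801 = -552.36 kJ/kg
Q = ṁ·Δh = 272.9 kg/min × -552.36 kJ/kg = -150740 kJ/min
|Q| = 2512.3 kW = 9044.4 MJ/h

Q_c = 9040 MJ/h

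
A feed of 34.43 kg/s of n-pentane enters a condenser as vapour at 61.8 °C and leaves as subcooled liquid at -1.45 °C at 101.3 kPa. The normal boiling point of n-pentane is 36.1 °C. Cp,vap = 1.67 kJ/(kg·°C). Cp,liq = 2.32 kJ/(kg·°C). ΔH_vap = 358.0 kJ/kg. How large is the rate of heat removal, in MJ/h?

vapour 61.8→36.1 °C: -42.919 kJ/kg
condensation at 36.1 °C: -358 kJ/kg
liquid 36.1→-1.45 °C: -87.116 kJ/kg
Δh = -42.919 + -358 + -87.116 = -488.03 kJ/kg
Q = ṁ·Δh = 34.43 kg/s × -488.03 kJ/kg = -16803 kJ/s
|Q| = 16803 kW = 60491 MJ/h

Q_c = 60500 MJ/h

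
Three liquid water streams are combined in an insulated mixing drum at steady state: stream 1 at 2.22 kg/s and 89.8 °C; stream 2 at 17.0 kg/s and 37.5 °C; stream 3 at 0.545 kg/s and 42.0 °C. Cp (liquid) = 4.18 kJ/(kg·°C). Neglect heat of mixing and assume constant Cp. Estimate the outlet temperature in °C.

T_out = 43.5 °C

Energy balance with Q = 0: Σ ṁᵢCp,ᵢ(T_out − Tᵢ) = 0
T_out = Σ ṁᵢCp,ᵢTᵢ / Σ ṁᵢCp,ᵢ
      = 3593.7 / 82.618 = 43.498 °C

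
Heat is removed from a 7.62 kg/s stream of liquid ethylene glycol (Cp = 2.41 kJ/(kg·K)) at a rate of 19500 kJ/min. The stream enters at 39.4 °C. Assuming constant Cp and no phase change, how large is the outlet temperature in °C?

Q = 19500 kJ/min = 325 kJ/s
ΔT = Q/(ṁ·Cp) = 325/(7.62×2.41) = 17.697 K
T_out = 39.4 − 17.697 = 21.703 °C

T_out = 21.7 °C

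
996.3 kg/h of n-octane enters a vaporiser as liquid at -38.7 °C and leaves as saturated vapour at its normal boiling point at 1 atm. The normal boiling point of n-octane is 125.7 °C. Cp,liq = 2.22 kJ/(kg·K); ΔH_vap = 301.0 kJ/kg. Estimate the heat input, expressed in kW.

liquid -38.7→125.7 °C: 364.97 kJ/kg
vaporisation at 125.7 °C: 301 kJ/kg
Δh = 364.97 + 301 = 665.97 kJ/kg
Q = ṁ·Δh = 996.3 kg/h × 665.97 kJ/kg = 663500 kJ/h
|Q| = 184.31 kW

Q = 184 kW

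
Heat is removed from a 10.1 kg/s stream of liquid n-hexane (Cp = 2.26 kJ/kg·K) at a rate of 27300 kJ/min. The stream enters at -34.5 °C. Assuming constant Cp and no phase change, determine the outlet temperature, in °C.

Q = 27300 kJ/min = 455 kJ/s
ΔT = Q/(ṁ·Cp) = 455/(10.1×2.26) = 19.933 K
T_out = -34.5 − 19.933 = -54.433 °C

T_out = -54.4 °C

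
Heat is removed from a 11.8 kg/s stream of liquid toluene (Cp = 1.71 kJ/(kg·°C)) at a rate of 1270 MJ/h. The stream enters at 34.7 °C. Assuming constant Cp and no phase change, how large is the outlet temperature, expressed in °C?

Q = 1270 MJ/h = 352.78 kJ/s
ΔT = Q/(ṁ·Cp) = 352.78/(11.8×1.71) = 17.483 K
T_out = 34.7 − 17.483 = 17.217 °C

T_out = 17.2 °C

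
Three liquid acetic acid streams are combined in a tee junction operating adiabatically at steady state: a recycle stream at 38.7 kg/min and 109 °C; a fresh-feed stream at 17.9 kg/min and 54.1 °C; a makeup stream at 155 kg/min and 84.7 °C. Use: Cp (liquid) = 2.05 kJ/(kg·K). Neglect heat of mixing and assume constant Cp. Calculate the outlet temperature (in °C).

Energy balance with Q = 0: Σ ṁᵢCp,ᵢ(T_out − Tᵢ) = 0
T_out = Σ ṁᵢCp,ᵢTᵢ / Σ ṁᵢCp,ᵢ
      = 37546 / 433.78 = 86.556 °C

T_out = 86.6 °C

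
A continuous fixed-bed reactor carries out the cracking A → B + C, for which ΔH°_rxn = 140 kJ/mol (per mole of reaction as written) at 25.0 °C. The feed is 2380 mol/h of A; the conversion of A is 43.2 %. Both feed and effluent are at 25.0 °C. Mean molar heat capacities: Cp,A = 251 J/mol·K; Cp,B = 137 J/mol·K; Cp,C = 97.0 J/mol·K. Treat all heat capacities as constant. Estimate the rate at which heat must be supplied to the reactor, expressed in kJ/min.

Q_in = 2400 kJ/min

Extent of reaction ξ = 0.432 × 2380 = 1028.2 mol/h
Reaction term: ξ·ΔH°_rxn = 1028.2 × 140 = 143940 kJ/h
Q = ΔH = 143940 kJ/h = 39.984 kW
Heat supplied = 2399 kJ/min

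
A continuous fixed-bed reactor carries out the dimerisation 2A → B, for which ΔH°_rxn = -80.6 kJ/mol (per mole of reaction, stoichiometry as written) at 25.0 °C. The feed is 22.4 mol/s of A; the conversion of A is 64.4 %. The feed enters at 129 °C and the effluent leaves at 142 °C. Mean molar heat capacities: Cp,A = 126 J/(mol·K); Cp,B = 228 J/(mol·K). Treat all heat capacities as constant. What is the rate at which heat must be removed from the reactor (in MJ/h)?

Q_out = 2030 MJ/h

Extent of reaction ξ = 0.644 × 22.4 / 2 = 7.2128 mol/s
Reaction term: ξ·ΔH°_rxn = 7.2128 × -80.6 = -581.35 kJ/s
Sensible, feed 129→25 °C: -293.53 kJ/s
Outlet flows (mol/s): A 7.9744, B 7.2128
Sensible, products 25→142 °C: 309.97 kJ/s
Q = ΔH = -564.91 kJ/s = -564.91 kW
Heat removed = 2033.7 MJ/h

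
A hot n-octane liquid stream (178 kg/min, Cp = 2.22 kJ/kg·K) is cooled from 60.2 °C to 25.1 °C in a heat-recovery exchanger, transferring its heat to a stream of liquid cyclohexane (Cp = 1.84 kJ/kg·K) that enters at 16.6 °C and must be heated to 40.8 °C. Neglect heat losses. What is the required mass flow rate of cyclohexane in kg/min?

Heat released by hot stream: Q = 178 × 2.22 × (60.2 − 25.1) = 13870 kJ/min
Energy balance on cold side (adiabatic exchanger): Q = ṁ_c·Cp_c·(T_c,out − T_c,in)
ṁ_c = 13870 / [1.84 × (40.8 − 16.6)] = 311.49 kg/min

ṁ_c = 311 kg/min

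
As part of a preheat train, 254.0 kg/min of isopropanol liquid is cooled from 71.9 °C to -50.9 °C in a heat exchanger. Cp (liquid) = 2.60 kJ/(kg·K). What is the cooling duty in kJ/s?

Q_c = 1350 kJ/s

Q = ṁ·Cp·ΔT = 254.0 × 2.60 × (-50.9 − 71.9) = -81097 kJ/min
Converting: 81097 / 60 s = 1351.6 kW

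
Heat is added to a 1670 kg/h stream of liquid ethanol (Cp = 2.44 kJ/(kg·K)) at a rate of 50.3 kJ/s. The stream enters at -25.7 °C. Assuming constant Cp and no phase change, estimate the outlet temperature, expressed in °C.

T_out = 18.7 °C

Q = 50.3 kJ/s = 181080 kJ/h
ΔT = Q/(ṁ·Cp) = 181080/(1670×2.44) = 44.439 K
T_out = -25.7 + 44.439 = 18.739 °C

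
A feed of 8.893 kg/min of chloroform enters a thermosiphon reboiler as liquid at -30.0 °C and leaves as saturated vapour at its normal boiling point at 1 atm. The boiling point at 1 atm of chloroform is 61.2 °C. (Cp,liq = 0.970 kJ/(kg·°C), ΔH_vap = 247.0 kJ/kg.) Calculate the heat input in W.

Q = 49700 W

liquid -30.0→61.2 °C: 88.464 kJ/kg
vaporisation at 61.2 °C: 247 kJ/kg
Δh = 88.464 + 247 = 335.46 kJ/kg
Q = ṁ·Δh = 8.893 kg/min × 335.46 kJ/kg = 2983.3 kJ/min
|Q| = 49.721 kW = 49721 W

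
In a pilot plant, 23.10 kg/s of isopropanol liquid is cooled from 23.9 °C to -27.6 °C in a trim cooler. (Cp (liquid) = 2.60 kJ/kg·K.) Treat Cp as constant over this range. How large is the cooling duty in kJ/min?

Q_c = 186000 kJ/min

Q = ṁ·Cp·ΔT = 23.10 × 2.60 × (-27.6 − 23.9) = -3093.1 kJ/s
Cooling duty = 185590 kJ/min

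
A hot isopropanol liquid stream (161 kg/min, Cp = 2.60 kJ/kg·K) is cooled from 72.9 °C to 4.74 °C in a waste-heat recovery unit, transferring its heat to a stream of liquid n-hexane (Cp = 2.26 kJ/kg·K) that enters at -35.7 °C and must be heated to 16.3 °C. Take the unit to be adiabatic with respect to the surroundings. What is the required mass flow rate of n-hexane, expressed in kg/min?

ṁ_c = 243 kg/min

Heat released by hot stream: Q = 161 × 2.60 × (72.9 − 4.74) = 28532 kJ/min
Energy balance on cold side (adiabatic exchanger): Q = ṁ_c·Cp_c·(T_c,out − T_c,in)
ṁ_c = 28532 / [2.26 × (16.3 − -35.7)] = 242.78 kg/min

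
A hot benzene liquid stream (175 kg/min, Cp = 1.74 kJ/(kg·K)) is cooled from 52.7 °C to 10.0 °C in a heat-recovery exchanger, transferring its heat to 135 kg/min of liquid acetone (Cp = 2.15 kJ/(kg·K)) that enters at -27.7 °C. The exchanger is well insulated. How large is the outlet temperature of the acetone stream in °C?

T_c,out = 17.1 °C

Heat released by hot stream: Q = 175 × 1.74 × (52.7 − 10.0) = 13002 kJ/min
Energy balance on cold side (adiabatic exchanger): Q = ṁ_c·Cp_c·(T_c,out − T_c,in)
T_c,out = -27.7 + 13002/(135 × 2.15) = 17.096 °C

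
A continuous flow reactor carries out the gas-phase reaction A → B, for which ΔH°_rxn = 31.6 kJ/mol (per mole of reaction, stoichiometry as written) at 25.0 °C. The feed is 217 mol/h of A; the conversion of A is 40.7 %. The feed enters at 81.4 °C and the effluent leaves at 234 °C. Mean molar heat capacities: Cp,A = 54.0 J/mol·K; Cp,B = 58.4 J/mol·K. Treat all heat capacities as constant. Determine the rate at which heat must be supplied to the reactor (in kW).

Extent of reaction ξ = 0.407 × 217 = 88.319 mol/h
Reaction term: ξ·ΔH°_rxn = 88.319 × 31.6 = 2790.9 kJ/h
Sensible, feed 81.4→25 °C: -660.9 kJ/h
Outlet flows (mol/h): A 128.68, B 88.319
Sensible, products 25→234 °C: 2530.3 kJ/h
Q = ΔH = 4660.3 kJ/h = 1.2945 kW
Heat supplied = 1.2945 kW

Q_in = 1.29 kW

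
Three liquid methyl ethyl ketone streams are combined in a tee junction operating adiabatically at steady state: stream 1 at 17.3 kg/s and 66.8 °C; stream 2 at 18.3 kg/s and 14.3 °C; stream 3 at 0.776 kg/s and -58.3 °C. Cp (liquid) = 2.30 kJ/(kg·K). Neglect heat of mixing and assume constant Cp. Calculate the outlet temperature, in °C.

T_out = 37.7 °C

No heat crosses the boundary, so H_out = H_in.
T_out = Σ ṁᵢCp,ᵢTᵢ / Σ ṁᵢCp,ᵢ
      = 3155.8 / 83.665 = 37.72 °C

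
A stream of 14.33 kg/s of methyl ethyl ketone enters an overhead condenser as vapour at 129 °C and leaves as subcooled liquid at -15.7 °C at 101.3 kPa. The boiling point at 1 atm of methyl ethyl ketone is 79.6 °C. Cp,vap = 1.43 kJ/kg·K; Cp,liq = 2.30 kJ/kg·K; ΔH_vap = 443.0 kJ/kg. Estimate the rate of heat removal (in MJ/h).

vapour 129→79.6 °C: -70.642 kJ/kg
condensation at 79.6 °C: -443 kJ/kg
liquid 79.6→-15.7 °C: -219.19 kJ/kg
Δh = -70.642 + -443 + -219.19 = -732.83 kJ/kg
Q = ṁ·Δh = 14.33 kg/s × -732.83 kJ/kg = -10501 kJ/s
|Q| = 10501 kW = 37805 MJ/h

Q_c = 37800 MJ/h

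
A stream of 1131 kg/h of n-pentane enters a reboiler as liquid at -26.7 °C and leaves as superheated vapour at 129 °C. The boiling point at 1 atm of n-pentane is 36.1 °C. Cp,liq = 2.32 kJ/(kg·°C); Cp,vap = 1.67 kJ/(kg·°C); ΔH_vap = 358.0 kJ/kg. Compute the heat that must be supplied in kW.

Q = 207 kW

liquid -26.7→36.1 °C: 145.7 kJ/kg
vaporisation at 36.1 °C: 358 kJ/kg
vapour 36.1→129 °C: 155.14 kJ/kg
Δh = 145.7 + 358 + 155.14 = 658.84 kJ/kg
Q = ṁ·Δh = 1131 kg/h × 658.84 kJ/kg = 745150 kJ/h
|Q| = 206.99 kW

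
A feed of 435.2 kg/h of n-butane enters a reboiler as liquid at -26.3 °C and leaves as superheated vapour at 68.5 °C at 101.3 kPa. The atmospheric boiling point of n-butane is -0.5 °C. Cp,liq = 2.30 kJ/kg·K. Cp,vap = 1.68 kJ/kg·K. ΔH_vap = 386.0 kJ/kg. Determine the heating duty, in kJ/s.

liquid -26.3→-0.5 °C: 59.34 kJ/kg
vaporisation at -0.5 °C: 386 kJ/kg
vapour -0.5→68.5 °C: 115.92 kJ/kg
Δh = 59.34 + 386 + 115.92 = 561.26 kJ/kg
Q = ṁ·Δh = 435.2 kg/h × 561.26 kJ/kg = 244260 kJ/h
|Q| = 67.85 kW

Q = 67.9 kJ/s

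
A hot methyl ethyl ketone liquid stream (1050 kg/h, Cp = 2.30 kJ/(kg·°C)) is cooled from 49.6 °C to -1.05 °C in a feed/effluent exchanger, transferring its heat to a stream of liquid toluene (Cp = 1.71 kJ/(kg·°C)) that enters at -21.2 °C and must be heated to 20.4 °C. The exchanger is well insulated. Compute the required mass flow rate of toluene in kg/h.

ṁ_c = 1720 kg/h

Heat released by hot stream: Q = 1050 × 2.30 × (49.6 − -1.05) = 122320 kJ/h
Energy balance on cold side (adiabatic exchanger): Q = ṁ_c·Cp_c·(T_c,out − T_c,in)
ṁ_c = 122320 / [1.71 × (20.4 − -21.2)] = 1719.5 kg/h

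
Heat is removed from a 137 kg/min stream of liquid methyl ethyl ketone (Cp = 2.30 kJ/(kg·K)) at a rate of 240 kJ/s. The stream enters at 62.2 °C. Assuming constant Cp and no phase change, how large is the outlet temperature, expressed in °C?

Q = 240 kJ/s = 14400 kJ/min
ΔT = Q/(ṁ·Cp) = 14400/(137×2.30) = 45.7 K
T_out = 62.2 − 45.7 = 16.5 °C

T_out = 16.5 °C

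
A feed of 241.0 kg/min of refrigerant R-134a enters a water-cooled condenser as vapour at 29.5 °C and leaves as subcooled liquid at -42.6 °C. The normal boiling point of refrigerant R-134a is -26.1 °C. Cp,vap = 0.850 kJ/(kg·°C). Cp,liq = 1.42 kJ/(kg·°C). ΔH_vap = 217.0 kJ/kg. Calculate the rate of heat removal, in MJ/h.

Q_c = 4160 MJ/h

vapour 29.5→-26.1 °C: -47.26 kJ/kg
condensation at -26.1 °C: -217 kJ/kg
liquid -26.1→-42.6 °C: -23.43 kJ/kg
Δh = -47.26 + -217 + -23.43 = -287.69 kJ/kg
Q = ṁ·Δh = 241.0 kg/min × -287.69 kJ/kg = -69333 kJ/min
|Q| = 1155.6 kW = 4160 MJ/h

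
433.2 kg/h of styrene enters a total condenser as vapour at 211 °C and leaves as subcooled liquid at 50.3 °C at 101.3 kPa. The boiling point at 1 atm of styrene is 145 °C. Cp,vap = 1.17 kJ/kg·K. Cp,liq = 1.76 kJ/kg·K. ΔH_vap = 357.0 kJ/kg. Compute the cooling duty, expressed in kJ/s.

vapour 211→145 °C: -77.22 kJ/kg
condensation at 145 °C: -357 kJ/kg
liquid 145→50.3 °C: -166.67 kJ/kg
Δh = -77.22 + -357 + -166.67 = -600.89 kJ/kg
Q = ṁ·Δh = 433.2 kg/h × -600.89 kJ/kg = -260310 kJ/h
|Q| = 72.307 kW

Q_c = 72.3 kJ/s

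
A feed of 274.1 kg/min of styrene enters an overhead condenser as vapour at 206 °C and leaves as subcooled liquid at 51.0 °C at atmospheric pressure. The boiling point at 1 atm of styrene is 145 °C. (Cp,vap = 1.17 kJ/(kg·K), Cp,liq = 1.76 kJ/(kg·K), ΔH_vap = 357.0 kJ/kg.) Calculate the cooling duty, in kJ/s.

Q_c = 2710 kJ/s

vapour 206→145 °C: -71.37 kJ/kg
condensation at 145 °C: -357 kJ/kg
liquid 145→51.0 °C: -165.44 kJ/kg
Δh = -71.37 + -357 + -165.44 = -593.81 kJ/kg
Q = ṁ·Δh = 274.1 kg/min × -593.81 kJ/kg = -162760 kJ/min
|Q| = 2712.7 kW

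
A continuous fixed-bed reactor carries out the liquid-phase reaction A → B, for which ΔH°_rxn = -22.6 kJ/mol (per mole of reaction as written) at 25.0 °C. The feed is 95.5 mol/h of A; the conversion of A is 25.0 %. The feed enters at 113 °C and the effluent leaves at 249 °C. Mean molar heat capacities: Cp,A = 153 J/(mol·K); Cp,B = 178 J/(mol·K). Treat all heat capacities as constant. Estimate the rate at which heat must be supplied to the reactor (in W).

Extent of reaction ξ = 0.250 × 95.5 = 23.875 mol/h
Reaction term: ξ·ΔH°_rxn = 23.875 × -22.6 = -539.58 kJ/h
Sensible, feed 113→25 °C: -1285.8 kJ/h
Outlet flows (mol/h): A 71.625, B 23.875
Sensible, products 25→249 °C: 3406.7 kJ/h
Q = ΔH = 1581.3 kJ/h = 0.43925 kW
Heat supplied = 439.25 W

Q_in = 439 W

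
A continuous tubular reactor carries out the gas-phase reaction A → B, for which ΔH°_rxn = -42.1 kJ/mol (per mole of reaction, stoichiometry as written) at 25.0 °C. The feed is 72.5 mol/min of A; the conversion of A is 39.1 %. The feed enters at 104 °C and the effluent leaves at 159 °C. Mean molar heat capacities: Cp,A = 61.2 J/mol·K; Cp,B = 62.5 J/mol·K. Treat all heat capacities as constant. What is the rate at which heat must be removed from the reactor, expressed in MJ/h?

Extent of reaction ξ = 0.391 × 72.5 = 28.348 mol/min
Reaction term: ξ·ΔH°_rxn = 28.348 × -42.1 = -1193.4 kJ/min
Sensible, feed 104→25 °C: -350.52 kJ/min
Outlet flows (mol/min): A 44.153, B 28.348
Sensible, products 25→159 °C: 599.5 kJ/min
Q = ΔH = -944.46 kJ/min = -15.741 kW
Heat removed = 56.667 MJ/h

Q_out = 56.7 MJ/h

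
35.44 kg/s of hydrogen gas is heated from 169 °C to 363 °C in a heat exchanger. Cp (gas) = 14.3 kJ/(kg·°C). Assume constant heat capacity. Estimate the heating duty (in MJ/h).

Q = 354000 MJ/h

Q = ṁ·Cp·ΔT = 35.44 × 14.3 × (363 − 169) = 98318 kJ/s
Heating duty = 353940 MJ/h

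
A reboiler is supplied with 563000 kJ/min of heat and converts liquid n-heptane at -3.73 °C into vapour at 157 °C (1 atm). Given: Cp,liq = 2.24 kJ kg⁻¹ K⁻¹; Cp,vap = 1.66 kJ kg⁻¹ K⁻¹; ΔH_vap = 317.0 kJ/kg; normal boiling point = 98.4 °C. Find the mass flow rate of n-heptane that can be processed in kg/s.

Δh = 2.24×(98.4−-3.73) + 317.0 + 1.66×(157−98.4) = 643.05 kJ/kg
Q = 563000 kJ/min = 9383.3 kJ/s = 9383.3 kJ/s
ṁ = Q/Δh = 9383.3 / 643.05 = 14.592 kg/s

ṁ = 14.6 kg/s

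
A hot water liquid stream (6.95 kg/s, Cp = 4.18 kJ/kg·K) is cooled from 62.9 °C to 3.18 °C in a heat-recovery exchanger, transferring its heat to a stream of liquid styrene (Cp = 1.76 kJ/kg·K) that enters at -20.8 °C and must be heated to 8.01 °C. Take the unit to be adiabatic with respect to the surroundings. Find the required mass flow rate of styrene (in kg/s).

Heat released by hot stream: Q = 6.95 × 4.18 × (62.9 − 3.18) = 1734.9 kJ/s
Energy balance on cold side (adiabatic exchanger): Q = ṁ_c·Cp_c·(T_c,out − T_c,in)
ṁ_c = 1734.9 / [1.76 × (8.01 − -20.8)] = 34.216 kg/s

ṁ_c = 34.2 kg/s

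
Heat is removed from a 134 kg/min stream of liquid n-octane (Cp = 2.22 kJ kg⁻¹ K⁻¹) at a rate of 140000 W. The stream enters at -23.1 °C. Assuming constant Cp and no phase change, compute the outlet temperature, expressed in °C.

T_out = -51.3 °C

Q = 140000 W = 8400 kJ/min
ΔT = Q/(ṁ·Cp) = 8400/(134×2.22) = 28.237 K
T_out = -23.1 − 28.237 = -51.337 °C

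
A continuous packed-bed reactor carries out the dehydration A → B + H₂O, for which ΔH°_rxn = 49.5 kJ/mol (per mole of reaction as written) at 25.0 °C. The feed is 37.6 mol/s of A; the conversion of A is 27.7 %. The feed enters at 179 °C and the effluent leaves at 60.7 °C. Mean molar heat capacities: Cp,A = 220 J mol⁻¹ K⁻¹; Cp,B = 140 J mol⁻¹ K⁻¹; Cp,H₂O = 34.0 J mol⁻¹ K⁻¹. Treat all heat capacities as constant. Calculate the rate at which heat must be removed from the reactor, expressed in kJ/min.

Extent of reaction ξ = 0.277 × 37.6 = 10.415 mol/s
Reaction term: ξ·ΔH°_rxn = 10.415 × 49.5 = 515.55 kJ/s
Sensible, feed 179→25 °C: -1273.9 kJ/s
Outlet flows (mol/s): A 27.185, B 10.415, H₂O 10.415
Sensible, products 25→60.7 °C: 278.21 kJ/s
Q = ΔH = -480.13 kJ/s = -480.13 kW
Heat removed = 28808 kJ/min

Q_out = 28800 kJ/min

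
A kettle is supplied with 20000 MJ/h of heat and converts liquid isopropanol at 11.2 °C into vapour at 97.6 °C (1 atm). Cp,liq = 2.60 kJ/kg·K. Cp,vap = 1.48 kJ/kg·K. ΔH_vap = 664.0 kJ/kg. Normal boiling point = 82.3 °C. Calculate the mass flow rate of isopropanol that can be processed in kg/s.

Δh = 2.60×(82.3−11.2) + 664.0 + 1.48×(97.6−82.3) = 871.5 kJ/kg
Q = 20000 MJ/h = 5555.6 kJ/s = 5555.6 kJ/s
ṁ = Q/Δh = 5555.6 / 871.5 = 6.3747 kg/s

ṁ = 6.37 kg/s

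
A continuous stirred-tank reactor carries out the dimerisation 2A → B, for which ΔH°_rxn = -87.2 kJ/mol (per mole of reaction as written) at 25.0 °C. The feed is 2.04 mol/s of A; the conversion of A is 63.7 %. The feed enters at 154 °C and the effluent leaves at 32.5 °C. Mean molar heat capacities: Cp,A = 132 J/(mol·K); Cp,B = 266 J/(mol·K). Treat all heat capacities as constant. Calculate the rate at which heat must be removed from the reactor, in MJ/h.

Q_out = 322 MJ/h

Extent of reaction ξ = 0.637 × 2.04 / 2 = 0.64974 mol/s
Reaction term: ξ·ΔH°_rxn = 0.64974 × -87.2 = -56.657 kJ/s
Sensible, feed 154→25 °C: -34.737 kJ/s
Outlet flows (mol/s): A 0.74052, B 0.64974
Sensible, products 25→32.5 °C: 2.0293 kJ/s
Q = ΔH = -89.365 kJ/s = -89.365 kW
Heat removed = 321.71 MJ/h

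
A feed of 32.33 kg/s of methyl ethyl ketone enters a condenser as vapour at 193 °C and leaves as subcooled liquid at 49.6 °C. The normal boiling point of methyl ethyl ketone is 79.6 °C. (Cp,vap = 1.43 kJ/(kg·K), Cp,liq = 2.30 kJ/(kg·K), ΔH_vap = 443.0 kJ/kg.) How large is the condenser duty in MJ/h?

Q_c = 78500 MJ/h

vapour 193→79.6 °C: -162.16 kJ/kg
condensation at 79.6 °C: -443 kJ/kg
liquid 79.6→49.6 °C: -69 kJ/kg
Δh = -162.16 + -443 + -69 = -674.16 kJ/kg
Q = ṁ·Δh = 32.33 kg/s × -674.16 kJ/kg = -21796 kJ/s
|Q| = 21796 kW = 78464 MJ/h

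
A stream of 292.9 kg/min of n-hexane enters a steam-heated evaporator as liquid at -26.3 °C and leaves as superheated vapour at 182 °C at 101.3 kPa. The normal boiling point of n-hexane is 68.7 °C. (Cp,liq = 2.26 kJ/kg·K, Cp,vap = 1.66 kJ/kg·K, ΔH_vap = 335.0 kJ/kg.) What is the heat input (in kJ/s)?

liquid -26.3→68.7 °C: 214.7 kJ/kg
vaporisation at 68.7 °C: 335 kJ/kg
vapour 68.7→182 °C: 188.08 kJ/kg
Δh = 214.7 + 335 + 188.08 = 737.78 kJ/kg
Q = ṁ·Δh = 292.9 kg/min × 737.78 kJ/kg = 216100 kJ/min
|Q| = 3601.6 kW

Q = 3600 kJ/s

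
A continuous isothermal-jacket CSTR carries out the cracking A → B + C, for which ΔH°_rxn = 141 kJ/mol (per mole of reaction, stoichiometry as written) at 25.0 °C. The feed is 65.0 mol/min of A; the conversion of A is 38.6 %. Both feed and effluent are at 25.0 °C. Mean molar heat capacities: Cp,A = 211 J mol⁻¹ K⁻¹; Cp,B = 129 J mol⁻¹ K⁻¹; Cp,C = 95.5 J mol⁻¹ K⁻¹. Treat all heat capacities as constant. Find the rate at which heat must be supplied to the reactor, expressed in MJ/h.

Extent of reaction ξ = 0.386 × 65.0 = 25.09 mol/min
Reaction term: ξ·ΔH°_rxn = 25.09 × 141 = 3537.7 kJ/min
Q = ΔH = 3537.7 kJ/min = 58.962 kW
Heat supplied = 212.26 MJ/h

Q_in = 212 MJ/h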